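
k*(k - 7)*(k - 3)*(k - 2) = k^4 - 12*k^3 + 41*k^2 - 42*k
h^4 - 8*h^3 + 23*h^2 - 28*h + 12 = (h - 3)*(h - 2)^2*(h - 1)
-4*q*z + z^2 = z*(-4*q + z)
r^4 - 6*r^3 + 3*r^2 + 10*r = r*(r - 5)*(r - 2)*(r + 1)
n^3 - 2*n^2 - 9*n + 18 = (n - 3)*(n - 2)*(n + 3)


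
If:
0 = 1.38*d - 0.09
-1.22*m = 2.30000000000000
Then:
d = 0.07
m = -1.89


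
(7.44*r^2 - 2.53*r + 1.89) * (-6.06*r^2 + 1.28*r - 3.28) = -45.0864*r^4 + 24.855*r^3 - 39.095*r^2 + 10.7176*r - 6.1992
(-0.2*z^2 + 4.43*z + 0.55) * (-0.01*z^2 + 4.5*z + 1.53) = 0.002*z^4 - 0.9443*z^3 + 19.6235*z^2 + 9.2529*z + 0.8415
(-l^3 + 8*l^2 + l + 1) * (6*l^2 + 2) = -6*l^5 + 48*l^4 + 4*l^3 + 22*l^2 + 2*l + 2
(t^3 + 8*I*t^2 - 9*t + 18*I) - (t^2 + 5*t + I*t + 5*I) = t^3 - t^2 + 8*I*t^2 - 14*t - I*t + 13*I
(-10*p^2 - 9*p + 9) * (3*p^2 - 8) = -30*p^4 - 27*p^3 + 107*p^2 + 72*p - 72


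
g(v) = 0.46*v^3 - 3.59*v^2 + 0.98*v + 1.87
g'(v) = 1.38*v^2 - 7.18*v + 0.98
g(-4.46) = -114.72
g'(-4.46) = 60.45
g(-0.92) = -2.43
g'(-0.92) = 8.75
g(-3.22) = -53.87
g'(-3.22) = 38.41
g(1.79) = -5.24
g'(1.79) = -7.45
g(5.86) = -23.10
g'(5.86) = 6.29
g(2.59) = -11.68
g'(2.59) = -8.36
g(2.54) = -11.26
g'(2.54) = -8.35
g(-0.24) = 1.42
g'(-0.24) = 2.78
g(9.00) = 55.24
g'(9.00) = 48.14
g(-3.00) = -45.80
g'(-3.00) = 34.94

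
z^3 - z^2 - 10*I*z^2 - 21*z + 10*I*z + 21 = (z - 1)*(z - 7*I)*(z - 3*I)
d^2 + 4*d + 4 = (d + 2)^2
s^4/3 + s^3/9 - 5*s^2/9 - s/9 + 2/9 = (s/3 + 1/3)*(s - 1)*(s - 2/3)*(s + 1)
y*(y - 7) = y^2 - 7*y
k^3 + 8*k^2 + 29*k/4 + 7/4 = (k + 1/2)^2*(k + 7)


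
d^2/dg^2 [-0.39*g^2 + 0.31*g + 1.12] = -0.780000000000000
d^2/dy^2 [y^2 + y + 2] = 2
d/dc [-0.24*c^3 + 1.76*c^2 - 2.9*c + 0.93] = -0.72*c^2 + 3.52*c - 2.9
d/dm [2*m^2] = 4*m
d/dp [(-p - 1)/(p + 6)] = -5/(p + 6)^2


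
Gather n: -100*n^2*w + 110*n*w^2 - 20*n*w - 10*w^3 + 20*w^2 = -100*n^2*w + n*(110*w^2 - 20*w) - 10*w^3 + 20*w^2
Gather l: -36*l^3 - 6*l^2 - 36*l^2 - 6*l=-36*l^3 - 42*l^2 - 6*l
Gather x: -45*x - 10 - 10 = -45*x - 20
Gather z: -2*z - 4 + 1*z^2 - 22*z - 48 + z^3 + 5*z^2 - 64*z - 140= z^3 + 6*z^2 - 88*z - 192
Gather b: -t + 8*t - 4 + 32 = 7*t + 28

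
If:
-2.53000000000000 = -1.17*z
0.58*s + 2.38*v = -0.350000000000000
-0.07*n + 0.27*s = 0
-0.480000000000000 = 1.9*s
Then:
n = -0.97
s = -0.25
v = -0.09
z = 2.16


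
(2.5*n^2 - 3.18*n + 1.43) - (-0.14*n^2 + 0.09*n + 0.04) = 2.64*n^2 - 3.27*n + 1.39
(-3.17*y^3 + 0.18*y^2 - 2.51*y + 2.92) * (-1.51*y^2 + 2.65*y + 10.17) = 4.7867*y^5 - 8.6723*y^4 - 27.9718*y^3 - 9.2301*y^2 - 17.7887*y + 29.6964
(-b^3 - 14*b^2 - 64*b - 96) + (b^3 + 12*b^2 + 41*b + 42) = -2*b^2 - 23*b - 54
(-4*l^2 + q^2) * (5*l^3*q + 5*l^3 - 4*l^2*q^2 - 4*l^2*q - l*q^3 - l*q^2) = -20*l^5*q - 20*l^5 + 16*l^4*q^2 + 16*l^4*q + 9*l^3*q^3 + 9*l^3*q^2 - 4*l^2*q^4 - 4*l^2*q^3 - l*q^5 - l*q^4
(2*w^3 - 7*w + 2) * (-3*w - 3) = -6*w^4 - 6*w^3 + 21*w^2 + 15*w - 6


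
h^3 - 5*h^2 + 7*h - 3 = (h - 3)*(h - 1)^2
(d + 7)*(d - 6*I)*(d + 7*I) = d^3 + 7*d^2 + I*d^2 + 42*d + 7*I*d + 294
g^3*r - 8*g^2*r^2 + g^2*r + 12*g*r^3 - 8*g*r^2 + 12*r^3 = (g - 6*r)*(g - 2*r)*(g*r + r)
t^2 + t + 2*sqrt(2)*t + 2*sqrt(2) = (t + 1)*(t + 2*sqrt(2))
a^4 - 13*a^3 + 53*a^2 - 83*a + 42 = (a - 7)*(a - 3)*(a - 2)*(a - 1)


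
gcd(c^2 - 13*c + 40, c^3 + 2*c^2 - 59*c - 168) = c - 8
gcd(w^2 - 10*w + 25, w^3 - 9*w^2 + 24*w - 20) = w - 5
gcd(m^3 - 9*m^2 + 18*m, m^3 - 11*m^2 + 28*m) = m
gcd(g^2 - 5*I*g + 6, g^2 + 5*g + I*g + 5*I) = g + I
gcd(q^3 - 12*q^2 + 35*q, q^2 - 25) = q - 5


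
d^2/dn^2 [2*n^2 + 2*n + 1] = 4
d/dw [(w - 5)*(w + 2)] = 2*w - 3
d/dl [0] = 0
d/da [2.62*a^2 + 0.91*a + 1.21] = 5.24*a + 0.91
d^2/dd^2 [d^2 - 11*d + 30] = 2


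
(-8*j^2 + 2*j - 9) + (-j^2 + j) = -9*j^2 + 3*j - 9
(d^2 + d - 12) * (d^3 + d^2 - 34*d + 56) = d^5 + 2*d^4 - 45*d^3 + 10*d^2 + 464*d - 672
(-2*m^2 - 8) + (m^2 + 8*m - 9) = -m^2 + 8*m - 17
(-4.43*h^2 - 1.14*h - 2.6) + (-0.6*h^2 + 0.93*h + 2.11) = -5.03*h^2 - 0.21*h - 0.49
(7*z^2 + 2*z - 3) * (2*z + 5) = 14*z^3 + 39*z^2 + 4*z - 15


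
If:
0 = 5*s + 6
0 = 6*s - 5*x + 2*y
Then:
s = -6/5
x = 2*y/5 - 36/25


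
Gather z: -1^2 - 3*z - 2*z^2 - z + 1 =-2*z^2 - 4*z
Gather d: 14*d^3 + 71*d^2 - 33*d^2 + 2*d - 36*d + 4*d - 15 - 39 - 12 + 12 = 14*d^3 + 38*d^2 - 30*d - 54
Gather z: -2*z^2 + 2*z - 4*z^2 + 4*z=-6*z^2 + 6*z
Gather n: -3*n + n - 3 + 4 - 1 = -2*n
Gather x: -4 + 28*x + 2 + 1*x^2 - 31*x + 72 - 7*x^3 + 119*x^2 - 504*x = -7*x^3 + 120*x^2 - 507*x + 70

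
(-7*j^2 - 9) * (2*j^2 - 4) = -14*j^4 + 10*j^2 + 36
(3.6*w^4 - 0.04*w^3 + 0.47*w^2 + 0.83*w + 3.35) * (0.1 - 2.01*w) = -7.236*w^5 + 0.4404*w^4 - 0.9487*w^3 - 1.6213*w^2 - 6.6505*w + 0.335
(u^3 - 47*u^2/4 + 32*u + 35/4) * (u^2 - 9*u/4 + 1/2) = u^5 - 14*u^4 + 943*u^3/16 - 553*u^2/8 - 59*u/16 + 35/8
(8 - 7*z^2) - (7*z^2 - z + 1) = -14*z^2 + z + 7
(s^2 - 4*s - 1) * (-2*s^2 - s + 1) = -2*s^4 + 7*s^3 + 7*s^2 - 3*s - 1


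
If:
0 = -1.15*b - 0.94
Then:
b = -0.82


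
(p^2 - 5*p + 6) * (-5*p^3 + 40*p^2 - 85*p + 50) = -5*p^5 + 65*p^4 - 315*p^3 + 715*p^2 - 760*p + 300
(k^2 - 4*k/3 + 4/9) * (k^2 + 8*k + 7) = k^4 + 20*k^3/3 - 29*k^2/9 - 52*k/9 + 28/9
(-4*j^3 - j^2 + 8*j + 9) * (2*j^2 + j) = -8*j^5 - 6*j^4 + 15*j^3 + 26*j^2 + 9*j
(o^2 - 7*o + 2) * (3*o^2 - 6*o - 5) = 3*o^4 - 27*o^3 + 43*o^2 + 23*o - 10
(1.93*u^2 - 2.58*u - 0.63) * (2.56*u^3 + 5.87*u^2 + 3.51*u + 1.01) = 4.9408*u^5 + 4.7243*u^4 - 9.9831*u^3 - 10.8046*u^2 - 4.8171*u - 0.6363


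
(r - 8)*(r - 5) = r^2 - 13*r + 40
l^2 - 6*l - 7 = (l - 7)*(l + 1)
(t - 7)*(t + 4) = t^2 - 3*t - 28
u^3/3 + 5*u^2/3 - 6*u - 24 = (u/3 + 1)*(u - 4)*(u + 6)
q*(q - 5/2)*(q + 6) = q^3 + 7*q^2/2 - 15*q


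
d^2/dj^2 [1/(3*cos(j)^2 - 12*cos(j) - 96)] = (4*sin(j)^4 - 146*sin(j)^2 - 113*cos(j) - 3*cos(3*j) + 46)/(3*(sin(j)^2 + 4*cos(j) + 31)^3)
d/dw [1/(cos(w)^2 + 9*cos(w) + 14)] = (2*cos(w) + 9)*sin(w)/(cos(w)^2 + 9*cos(w) + 14)^2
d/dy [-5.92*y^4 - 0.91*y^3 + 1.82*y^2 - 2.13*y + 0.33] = -23.68*y^3 - 2.73*y^2 + 3.64*y - 2.13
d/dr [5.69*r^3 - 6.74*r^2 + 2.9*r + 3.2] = 17.07*r^2 - 13.48*r + 2.9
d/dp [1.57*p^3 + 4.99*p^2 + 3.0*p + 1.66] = 4.71*p^2 + 9.98*p + 3.0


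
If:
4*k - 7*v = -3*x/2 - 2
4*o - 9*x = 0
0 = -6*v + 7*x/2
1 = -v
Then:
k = -45/28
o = -27/7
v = -1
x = -12/7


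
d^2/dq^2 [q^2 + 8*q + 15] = 2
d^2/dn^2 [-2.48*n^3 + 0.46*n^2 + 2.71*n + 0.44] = 0.92 - 14.88*n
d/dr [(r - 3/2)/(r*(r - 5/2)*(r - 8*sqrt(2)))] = (2*r*(3 - 2*r)*(r - 8*sqrt(2)) + r*(3 - 2*r)*(2*r - 5) + 2*r*(r - 8*sqrt(2))*(2*r - 5) + (3 - 2*r)*(r - 8*sqrt(2))*(2*r - 5))/(r^2*(r - 8*sqrt(2))^2*(2*r - 5)^2)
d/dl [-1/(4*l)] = 1/(4*l^2)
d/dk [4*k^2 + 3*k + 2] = 8*k + 3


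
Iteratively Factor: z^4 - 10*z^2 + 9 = (z + 1)*(z^3 - z^2 - 9*z + 9) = (z + 1)*(z + 3)*(z^2 - 4*z + 3) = (z - 1)*(z + 1)*(z + 3)*(z - 3)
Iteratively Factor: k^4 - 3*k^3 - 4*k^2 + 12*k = (k - 3)*(k^3 - 4*k) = (k - 3)*(k + 2)*(k^2 - 2*k) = (k - 3)*(k - 2)*(k + 2)*(k)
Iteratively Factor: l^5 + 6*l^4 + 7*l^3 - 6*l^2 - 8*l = (l + 1)*(l^4 + 5*l^3 + 2*l^2 - 8*l) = (l - 1)*(l + 1)*(l^3 + 6*l^2 + 8*l) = (l - 1)*(l + 1)*(l + 4)*(l^2 + 2*l) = (l - 1)*(l + 1)*(l + 2)*(l + 4)*(l)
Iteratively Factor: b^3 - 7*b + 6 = (b + 3)*(b^2 - 3*b + 2) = (b - 2)*(b + 3)*(b - 1)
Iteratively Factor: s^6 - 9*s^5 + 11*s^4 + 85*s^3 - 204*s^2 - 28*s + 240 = (s + 1)*(s^5 - 10*s^4 + 21*s^3 + 64*s^2 - 268*s + 240) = (s + 1)*(s + 3)*(s^4 - 13*s^3 + 60*s^2 - 116*s + 80) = (s - 2)*(s + 1)*(s + 3)*(s^3 - 11*s^2 + 38*s - 40) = (s - 5)*(s - 2)*(s + 1)*(s + 3)*(s^2 - 6*s + 8) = (s - 5)*(s - 2)^2*(s + 1)*(s + 3)*(s - 4)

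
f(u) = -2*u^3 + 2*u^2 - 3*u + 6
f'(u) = -6*u^2 + 4*u - 3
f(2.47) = -19.35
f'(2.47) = -29.73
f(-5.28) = 371.99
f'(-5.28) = -191.39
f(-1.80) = 29.54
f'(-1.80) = -29.64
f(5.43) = -271.53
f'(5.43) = -158.19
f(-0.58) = 8.80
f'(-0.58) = -7.34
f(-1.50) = 21.75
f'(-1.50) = -22.50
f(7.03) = -611.11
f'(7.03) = -271.41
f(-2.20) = 43.58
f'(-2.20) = -40.84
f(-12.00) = 3786.00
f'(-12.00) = -915.00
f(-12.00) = 3786.00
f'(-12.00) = -915.00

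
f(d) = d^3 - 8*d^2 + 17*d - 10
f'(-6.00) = 221.00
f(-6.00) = -616.00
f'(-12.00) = 641.00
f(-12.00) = -3094.00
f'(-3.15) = 97.17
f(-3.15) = -174.19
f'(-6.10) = 226.23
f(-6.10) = -638.36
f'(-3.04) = 93.36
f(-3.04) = -163.71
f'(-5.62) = 201.67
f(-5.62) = -535.72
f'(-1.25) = 41.69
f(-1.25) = -45.70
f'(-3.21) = 99.27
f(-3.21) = -180.08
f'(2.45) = -4.19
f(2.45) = -1.66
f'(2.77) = -4.30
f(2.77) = -3.04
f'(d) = 3*d^2 - 16*d + 17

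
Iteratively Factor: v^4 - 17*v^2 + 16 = (v - 1)*(v^3 + v^2 - 16*v - 16) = (v - 4)*(v - 1)*(v^2 + 5*v + 4) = (v - 4)*(v - 1)*(v + 1)*(v + 4)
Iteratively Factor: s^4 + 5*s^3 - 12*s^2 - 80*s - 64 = (s + 4)*(s^3 + s^2 - 16*s - 16) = (s + 1)*(s + 4)*(s^2 - 16) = (s + 1)*(s + 4)^2*(s - 4)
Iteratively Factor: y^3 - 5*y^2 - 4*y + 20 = (y - 2)*(y^2 - 3*y - 10) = (y - 2)*(y + 2)*(y - 5)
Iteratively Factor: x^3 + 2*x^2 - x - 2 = (x + 1)*(x^2 + x - 2) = (x - 1)*(x + 1)*(x + 2)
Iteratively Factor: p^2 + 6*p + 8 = (p + 4)*(p + 2)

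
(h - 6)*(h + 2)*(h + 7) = h^3 + 3*h^2 - 40*h - 84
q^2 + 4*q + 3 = (q + 1)*(q + 3)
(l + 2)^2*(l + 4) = l^3 + 8*l^2 + 20*l + 16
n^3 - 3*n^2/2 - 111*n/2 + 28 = (n - 8)*(n - 1/2)*(n + 7)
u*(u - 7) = u^2 - 7*u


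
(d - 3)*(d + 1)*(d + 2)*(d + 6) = d^4 + 6*d^3 - 7*d^2 - 48*d - 36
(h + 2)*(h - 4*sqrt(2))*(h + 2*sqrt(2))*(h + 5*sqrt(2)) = h^4 + 2*h^3 + 3*sqrt(2)*h^3 - 36*h^2 + 6*sqrt(2)*h^2 - 80*sqrt(2)*h - 72*h - 160*sqrt(2)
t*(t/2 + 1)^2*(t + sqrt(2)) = t^4/4 + sqrt(2)*t^3/4 + t^3 + t^2 + sqrt(2)*t^2 + sqrt(2)*t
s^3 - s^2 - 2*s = s*(s - 2)*(s + 1)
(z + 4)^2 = z^2 + 8*z + 16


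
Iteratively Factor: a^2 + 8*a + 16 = (a + 4)*(a + 4)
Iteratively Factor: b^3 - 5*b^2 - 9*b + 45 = (b - 5)*(b^2 - 9) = (b - 5)*(b + 3)*(b - 3)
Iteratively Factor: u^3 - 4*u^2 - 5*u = (u - 5)*(u^2 + u) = u*(u - 5)*(u + 1)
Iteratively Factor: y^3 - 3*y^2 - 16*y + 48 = (y + 4)*(y^2 - 7*y + 12) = (y - 3)*(y + 4)*(y - 4)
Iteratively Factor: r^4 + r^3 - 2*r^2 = (r - 1)*(r^3 + 2*r^2) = r*(r - 1)*(r^2 + 2*r) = r*(r - 1)*(r + 2)*(r)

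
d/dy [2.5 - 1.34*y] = -1.34000000000000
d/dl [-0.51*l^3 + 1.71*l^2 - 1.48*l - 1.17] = -1.53*l^2 + 3.42*l - 1.48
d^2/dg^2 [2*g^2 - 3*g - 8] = 4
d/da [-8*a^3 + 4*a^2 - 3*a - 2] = -24*a^2 + 8*a - 3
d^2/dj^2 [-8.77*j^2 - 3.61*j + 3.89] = -17.5400000000000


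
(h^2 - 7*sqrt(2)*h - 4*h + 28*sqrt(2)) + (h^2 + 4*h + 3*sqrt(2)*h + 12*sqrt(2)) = 2*h^2 - 4*sqrt(2)*h + 40*sqrt(2)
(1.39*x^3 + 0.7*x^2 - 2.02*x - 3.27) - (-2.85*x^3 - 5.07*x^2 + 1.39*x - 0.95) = 4.24*x^3 + 5.77*x^2 - 3.41*x - 2.32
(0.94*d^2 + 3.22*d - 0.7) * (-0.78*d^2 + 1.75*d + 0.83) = -0.7332*d^4 - 0.8666*d^3 + 6.9612*d^2 + 1.4476*d - 0.581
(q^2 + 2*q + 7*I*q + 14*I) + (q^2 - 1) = 2*q^2 + 2*q + 7*I*q - 1 + 14*I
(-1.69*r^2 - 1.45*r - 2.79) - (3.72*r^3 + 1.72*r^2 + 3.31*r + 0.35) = -3.72*r^3 - 3.41*r^2 - 4.76*r - 3.14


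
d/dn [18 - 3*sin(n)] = -3*cos(n)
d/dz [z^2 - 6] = 2*z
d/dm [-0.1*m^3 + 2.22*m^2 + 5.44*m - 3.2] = -0.3*m^2 + 4.44*m + 5.44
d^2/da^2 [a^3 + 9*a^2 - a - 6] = 6*a + 18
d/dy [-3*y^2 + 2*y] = 2 - 6*y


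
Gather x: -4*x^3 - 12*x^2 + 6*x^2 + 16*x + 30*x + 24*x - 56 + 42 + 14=-4*x^3 - 6*x^2 + 70*x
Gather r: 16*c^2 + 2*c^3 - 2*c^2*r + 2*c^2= 2*c^3 - 2*c^2*r + 18*c^2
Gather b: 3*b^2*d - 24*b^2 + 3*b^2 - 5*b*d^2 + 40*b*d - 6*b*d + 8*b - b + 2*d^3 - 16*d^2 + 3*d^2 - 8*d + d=b^2*(3*d - 21) + b*(-5*d^2 + 34*d + 7) + 2*d^3 - 13*d^2 - 7*d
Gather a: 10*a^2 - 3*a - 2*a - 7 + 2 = 10*a^2 - 5*a - 5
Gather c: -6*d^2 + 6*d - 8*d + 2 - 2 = -6*d^2 - 2*d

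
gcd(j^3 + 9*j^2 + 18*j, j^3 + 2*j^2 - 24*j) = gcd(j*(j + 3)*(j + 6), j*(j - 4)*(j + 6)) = j^2 + 6*j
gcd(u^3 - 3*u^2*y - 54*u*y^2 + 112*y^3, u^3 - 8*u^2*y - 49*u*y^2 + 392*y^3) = -u^2 + u*y + 56*y^2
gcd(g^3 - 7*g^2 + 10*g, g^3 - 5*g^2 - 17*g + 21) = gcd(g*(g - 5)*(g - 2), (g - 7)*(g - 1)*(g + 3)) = 1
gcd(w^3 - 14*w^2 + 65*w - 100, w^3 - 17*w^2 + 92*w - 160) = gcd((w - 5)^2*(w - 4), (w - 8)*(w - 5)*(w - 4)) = w^2 - 9*w + 20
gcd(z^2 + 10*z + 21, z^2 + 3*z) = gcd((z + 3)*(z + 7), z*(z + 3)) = z + 3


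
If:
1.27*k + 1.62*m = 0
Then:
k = -1.2755905511811*m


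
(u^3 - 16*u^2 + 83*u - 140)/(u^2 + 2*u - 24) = (u^2 - 12*u + 35)/(u + 6)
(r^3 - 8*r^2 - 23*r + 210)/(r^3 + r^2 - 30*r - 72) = (r^2 - 2*r - 35)/(r^2 + 7*r + 12)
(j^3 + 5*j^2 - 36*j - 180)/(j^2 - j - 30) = j + 6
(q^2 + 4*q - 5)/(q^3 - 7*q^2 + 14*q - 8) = (q + 5)/(q^2 - 6*q + 8)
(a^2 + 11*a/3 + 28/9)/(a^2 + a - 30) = (a^2 + 11*a/3 + 28/9)/(a^2 + a - 30)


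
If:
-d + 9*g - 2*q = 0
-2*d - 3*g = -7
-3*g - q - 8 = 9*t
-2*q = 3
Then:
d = 24/7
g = 1/21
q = -3/2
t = -31/42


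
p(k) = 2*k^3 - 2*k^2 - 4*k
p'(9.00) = 446.00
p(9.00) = 1260.00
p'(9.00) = 446.00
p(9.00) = 1260.00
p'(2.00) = 12.00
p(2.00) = 0.00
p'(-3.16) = 68.55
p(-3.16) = -70.44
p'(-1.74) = 21.13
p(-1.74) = -9.63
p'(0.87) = -2.94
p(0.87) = -3.68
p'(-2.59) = 46.61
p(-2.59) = -37.80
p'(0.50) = -4.50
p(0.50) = -2.25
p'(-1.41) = 13.57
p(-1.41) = -3.94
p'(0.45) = -4.58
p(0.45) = -2.02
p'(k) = 6*k^2 - 4*k - 4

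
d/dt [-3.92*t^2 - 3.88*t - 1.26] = -7.84*t - 3.88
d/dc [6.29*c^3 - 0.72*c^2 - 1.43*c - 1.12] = 18.87*c^2 - 1.44*c - 1.43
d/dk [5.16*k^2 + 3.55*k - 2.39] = 10.32*k + 3.55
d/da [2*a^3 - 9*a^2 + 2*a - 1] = 6*a^2 - 18*a + 2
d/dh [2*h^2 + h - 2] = 4*h + 1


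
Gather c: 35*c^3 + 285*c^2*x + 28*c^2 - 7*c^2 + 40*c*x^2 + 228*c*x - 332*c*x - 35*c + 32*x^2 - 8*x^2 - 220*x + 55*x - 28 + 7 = 35*c^3 + c^2*(285*x + 21) + c*(40*x^2 - 104*x - 35) + 24*x^2 - 165*x - 21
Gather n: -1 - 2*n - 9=-2*n - 10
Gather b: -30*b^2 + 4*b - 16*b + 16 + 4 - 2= -30*b^2 - 12*b + 18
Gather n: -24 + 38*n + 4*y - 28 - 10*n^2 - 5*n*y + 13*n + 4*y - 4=-10*n^2 + n*(51 - 5*y) + 8*y - 56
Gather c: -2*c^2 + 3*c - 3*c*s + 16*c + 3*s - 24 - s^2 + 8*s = -2*c^2 + c*(19 - 3*s) - s^2 + 11*s - 24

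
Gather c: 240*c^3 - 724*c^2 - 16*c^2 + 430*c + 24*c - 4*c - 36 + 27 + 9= 240*c^3 - 740*c^2 + 450*c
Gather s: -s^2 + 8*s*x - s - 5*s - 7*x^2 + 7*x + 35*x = -s^2 + s*(8*x - 6) - 7*x^2 + 42*x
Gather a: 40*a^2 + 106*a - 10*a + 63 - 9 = 40*a^2 + 96*a + 54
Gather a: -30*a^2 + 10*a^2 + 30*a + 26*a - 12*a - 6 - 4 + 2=-20*a^2 + 44*a - 8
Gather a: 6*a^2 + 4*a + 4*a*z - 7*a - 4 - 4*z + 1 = 6*a^2 + a*(4*z - 3) - 4*z - 3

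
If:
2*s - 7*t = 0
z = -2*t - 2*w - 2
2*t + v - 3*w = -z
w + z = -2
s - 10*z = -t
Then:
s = 140/31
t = 40/31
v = -338/31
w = -80/31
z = 18/31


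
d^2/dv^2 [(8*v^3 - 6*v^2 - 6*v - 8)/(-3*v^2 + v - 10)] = 8*(76*v^3 - 21*v^2 - 753*v + 107)/(27*v^6 - 27*v^5 + 279*v^4 - 181*v^3 + 930*v^2 - 300*v + 1000)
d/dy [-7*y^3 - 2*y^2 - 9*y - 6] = -21*y^2 - 4*y - 9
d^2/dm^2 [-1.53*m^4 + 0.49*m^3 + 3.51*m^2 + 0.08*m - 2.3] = -18.36*m^2 + 2.94*m + 7.02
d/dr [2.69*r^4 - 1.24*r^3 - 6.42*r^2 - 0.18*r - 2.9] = 10.76*r^3 - 3.72*r^2 - 12.84*r - 0.18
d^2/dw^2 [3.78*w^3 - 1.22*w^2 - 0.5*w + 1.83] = 22.68*w - 2.44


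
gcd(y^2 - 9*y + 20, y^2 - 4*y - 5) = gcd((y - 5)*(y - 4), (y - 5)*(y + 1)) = y - 5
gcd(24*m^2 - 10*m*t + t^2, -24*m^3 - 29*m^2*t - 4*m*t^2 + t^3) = 1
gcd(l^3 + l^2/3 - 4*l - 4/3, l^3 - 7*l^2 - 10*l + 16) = l + 2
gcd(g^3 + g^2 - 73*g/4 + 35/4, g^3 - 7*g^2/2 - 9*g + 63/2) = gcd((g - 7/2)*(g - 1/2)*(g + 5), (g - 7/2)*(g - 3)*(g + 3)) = g - 7/2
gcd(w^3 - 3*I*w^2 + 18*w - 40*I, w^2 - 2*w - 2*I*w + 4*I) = w - 2*I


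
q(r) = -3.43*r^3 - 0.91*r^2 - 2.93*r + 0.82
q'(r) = -10.29*r^2 - 1.82*r - 2.93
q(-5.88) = 683.90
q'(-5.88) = -348.00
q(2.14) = -43.23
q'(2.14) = -53.95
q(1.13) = -8.60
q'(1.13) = -18.13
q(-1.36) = 11.75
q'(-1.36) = -19.49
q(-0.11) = 1.14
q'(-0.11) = -2.85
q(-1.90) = 26.63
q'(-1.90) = -36.62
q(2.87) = -96.17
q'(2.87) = -92.91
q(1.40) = -14.48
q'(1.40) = -25.65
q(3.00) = -108.77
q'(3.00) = -101.00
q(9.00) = -2599.73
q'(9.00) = -852.80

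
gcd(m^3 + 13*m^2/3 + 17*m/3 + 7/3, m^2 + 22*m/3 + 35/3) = m + 7/3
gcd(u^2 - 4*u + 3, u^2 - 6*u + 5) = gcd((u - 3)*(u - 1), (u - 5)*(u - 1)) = u - 1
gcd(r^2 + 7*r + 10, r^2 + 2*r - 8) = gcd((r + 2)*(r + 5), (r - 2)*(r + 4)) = 1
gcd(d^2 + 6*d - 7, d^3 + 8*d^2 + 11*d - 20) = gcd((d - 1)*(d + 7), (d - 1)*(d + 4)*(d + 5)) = d - 1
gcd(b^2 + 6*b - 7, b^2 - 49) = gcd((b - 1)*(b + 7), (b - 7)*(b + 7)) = b + 7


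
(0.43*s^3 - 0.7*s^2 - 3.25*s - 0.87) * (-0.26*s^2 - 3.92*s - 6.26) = -0.1118*s^5 - 1.5036*s^4 + 0.8972*s^3 + 17.3482*s^2 + 23.7554*s + 5.4462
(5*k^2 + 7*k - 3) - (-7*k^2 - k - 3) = 12*k^2 + 8*k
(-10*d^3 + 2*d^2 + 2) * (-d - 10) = 10*d^4 + 98*d^3 - 20*d^2 - 2*d - 20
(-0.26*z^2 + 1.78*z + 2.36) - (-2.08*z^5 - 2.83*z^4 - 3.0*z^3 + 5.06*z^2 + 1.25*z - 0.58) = 2.08*z^5 + 2.83*z^4 + 3.0*z^3 - 5.32*z^2 + 0.53*z + 2.94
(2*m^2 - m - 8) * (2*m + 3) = 4*m^3 + 4*m^2 - 19*m - 24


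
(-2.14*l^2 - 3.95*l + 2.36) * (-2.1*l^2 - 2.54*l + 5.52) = 4.494*l^4 + 13.7306*l^3 - 6.7358*l^2 - 27.7984*l + 13.0272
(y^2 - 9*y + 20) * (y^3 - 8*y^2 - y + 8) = y^5 - 17*y^4 + 91*y^3 - 143*y^2 - 92*y + 160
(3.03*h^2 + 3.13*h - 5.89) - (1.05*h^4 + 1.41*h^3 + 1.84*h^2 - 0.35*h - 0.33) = -1.05*h^4 - 1.41*h^3 + 1.19*h^2 + 3.48*h - 5.56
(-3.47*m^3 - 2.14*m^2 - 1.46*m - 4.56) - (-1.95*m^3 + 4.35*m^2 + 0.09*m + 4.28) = -1.52*m^3 - 6.49*m^2 - 1.55*m - 8.84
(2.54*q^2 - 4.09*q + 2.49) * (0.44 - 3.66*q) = -9.2964*q^3 + 16.087*q^2 - 10.913*q + 1.0956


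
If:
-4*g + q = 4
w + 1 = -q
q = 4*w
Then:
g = -6/5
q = -4/5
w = -1/5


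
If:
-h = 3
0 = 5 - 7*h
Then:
No Solution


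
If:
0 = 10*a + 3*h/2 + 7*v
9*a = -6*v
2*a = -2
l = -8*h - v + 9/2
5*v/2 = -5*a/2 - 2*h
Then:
No Solution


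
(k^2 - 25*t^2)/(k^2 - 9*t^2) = (k^2 - 25*t^2)/(k^2 - 9*t^2)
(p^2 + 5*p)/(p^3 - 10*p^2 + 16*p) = (p + 5)/(p^2 - 10*p + 16)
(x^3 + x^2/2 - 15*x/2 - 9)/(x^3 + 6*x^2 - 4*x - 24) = (2*x^2 - 3*x - 9)/(2*(x^2 + 4*x - 12))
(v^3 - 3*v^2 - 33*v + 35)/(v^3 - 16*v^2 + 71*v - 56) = (v + 5)/(v - 8)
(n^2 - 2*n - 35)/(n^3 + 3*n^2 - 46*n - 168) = (n + 5)/(n^2 + 10*n + 24)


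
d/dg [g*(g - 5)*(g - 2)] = 3*g^2 - 14*g + 10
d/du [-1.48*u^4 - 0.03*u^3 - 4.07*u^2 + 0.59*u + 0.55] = -5.92*u^3 - 0.09*u^2 - 8.14*u + 0.59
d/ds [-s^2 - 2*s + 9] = -2*s - 2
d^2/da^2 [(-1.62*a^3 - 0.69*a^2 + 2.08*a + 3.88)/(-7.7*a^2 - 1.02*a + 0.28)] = (-247.128584*a^3 - 1374.121392*a^2 - 208.985952*a - 25.883968)/(456.533*a^6 + 181.4274*a^5 - 25.77036*a^4 - 12.133512*a^3 + 0.937104*a^2 + 0.239904*a - 0.021952)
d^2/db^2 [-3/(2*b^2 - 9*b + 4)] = 6*(4*b^2 - 18*b - (4*b - 9)^2 + 8)/(2*b^2 - 9*b + 4)^3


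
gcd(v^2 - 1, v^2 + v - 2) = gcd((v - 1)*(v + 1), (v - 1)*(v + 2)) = v - 1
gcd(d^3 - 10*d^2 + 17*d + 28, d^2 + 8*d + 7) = d + 1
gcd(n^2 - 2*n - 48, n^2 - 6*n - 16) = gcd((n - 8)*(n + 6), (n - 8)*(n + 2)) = n - 8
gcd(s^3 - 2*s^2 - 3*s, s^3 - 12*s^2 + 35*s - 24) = s - 3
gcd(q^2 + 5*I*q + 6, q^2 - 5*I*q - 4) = q - I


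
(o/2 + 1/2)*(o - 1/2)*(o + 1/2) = o^3/2 + o^2/2 - o/8 - 1/8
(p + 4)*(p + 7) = p^2 + 11*p + 28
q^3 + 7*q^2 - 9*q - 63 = (q - 3)*(q + 3)*(q + 7)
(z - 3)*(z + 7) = z^2 + 4*z - 21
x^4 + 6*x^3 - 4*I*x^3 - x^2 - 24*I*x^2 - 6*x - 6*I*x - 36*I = (x + 6)*(x - 3*I)*(x - 2*I)*(x + I)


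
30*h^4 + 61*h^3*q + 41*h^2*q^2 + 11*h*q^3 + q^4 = (h + q)*(2*h + q)*(3*h + q)*(5*h + q)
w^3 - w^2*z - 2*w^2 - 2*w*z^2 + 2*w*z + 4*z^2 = (w - 2)*(w - 2*z)*(w + z)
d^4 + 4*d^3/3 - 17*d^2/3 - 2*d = d*(d - 2)*(d + 1/3)*(d + 3)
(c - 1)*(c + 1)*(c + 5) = c^3 + 5*c^2 - c - 5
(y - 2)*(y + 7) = y^2 + 5*y - 14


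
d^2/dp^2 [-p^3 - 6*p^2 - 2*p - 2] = -6*p - 12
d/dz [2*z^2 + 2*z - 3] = 4*z + 2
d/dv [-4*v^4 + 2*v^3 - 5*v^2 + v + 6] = -16*v^3 + 6*v^2 - 10*v + 1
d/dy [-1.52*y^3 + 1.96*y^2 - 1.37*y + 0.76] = -4.56*y^2 + 3.92*y - 1.37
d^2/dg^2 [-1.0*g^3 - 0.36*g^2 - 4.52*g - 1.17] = -6.0*g - 0.72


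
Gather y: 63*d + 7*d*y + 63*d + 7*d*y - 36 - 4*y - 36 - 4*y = 126*d + y*(14*d - 8) - 72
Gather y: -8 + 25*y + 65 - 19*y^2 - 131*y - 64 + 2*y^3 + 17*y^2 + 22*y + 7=2*y^3 - 2*y^2 - 84*y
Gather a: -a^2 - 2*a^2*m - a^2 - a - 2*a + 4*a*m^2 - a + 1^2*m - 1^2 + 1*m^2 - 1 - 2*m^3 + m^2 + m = a^2*(-2*m - 2) + a*(4*m^2 - 4) - 2*m^3 + 2*m^2 + 2*m - 2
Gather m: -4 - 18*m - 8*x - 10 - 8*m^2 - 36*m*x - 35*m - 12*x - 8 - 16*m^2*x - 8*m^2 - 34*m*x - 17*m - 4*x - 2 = m^2*(-16*x - 16) + m*(-70*x - 70) - 24*x - 24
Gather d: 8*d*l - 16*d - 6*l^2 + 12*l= d*(8*l - 16) - 6*l^2 + 12*l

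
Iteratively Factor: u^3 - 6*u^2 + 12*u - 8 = (u - 2)*(u^2 - 4*u + 4) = (u - 2)^2*(u - 2)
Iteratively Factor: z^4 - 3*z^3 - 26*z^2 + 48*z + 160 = (z + 4)*(z^3 - 7*z^2 + 2*z + 40) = (z - 4)*(z + 4)*(z^2 - 3*z - 10) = (z - 4)*(z + 2)*(z + 4)*(z - 5)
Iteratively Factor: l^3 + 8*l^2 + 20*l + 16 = (l + 2)*(l^2 + 6*l + 8) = (l + 2)^2*(l + 4)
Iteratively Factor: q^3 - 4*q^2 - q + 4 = (q - 4)*(q^2 - 1) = (q - 4)*(q - 1)*(q + 1)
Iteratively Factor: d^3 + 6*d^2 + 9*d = (d)*(d^2 + 6*d + 9) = d*(d + 3)*(d + 3)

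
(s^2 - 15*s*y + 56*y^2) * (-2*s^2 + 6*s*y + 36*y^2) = -2*s^4 + 36*s^3*y - 166*s^2*y^2 - 204*s*y^3 + 2016*y^4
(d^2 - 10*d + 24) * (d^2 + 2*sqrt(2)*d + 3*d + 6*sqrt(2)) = d^4 - 7*d^3 + 2*sqrt(2)*d^3 - 14*sqrt(2)*d^2 - 6*d^2 - 12*sqrt(2)*d + 72*d + 144*sqrt(2)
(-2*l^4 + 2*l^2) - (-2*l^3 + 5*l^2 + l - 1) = -2*l^4 + 2*l^3 - 3*l^2 - l + 1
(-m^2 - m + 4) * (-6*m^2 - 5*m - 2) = 6*m^4 + 11*m^3 - 17*m^2 - 18*m - 8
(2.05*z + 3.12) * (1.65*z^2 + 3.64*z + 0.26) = 3.3825*z^3 + 12.61*z^2 + 11.8898*z + 0.8112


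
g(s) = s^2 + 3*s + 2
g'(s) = 2*s + 3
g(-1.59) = -0.24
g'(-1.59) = -0.18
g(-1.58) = -0.24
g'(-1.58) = -0.16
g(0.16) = 2.51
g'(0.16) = 3.32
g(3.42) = 23.96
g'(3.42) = 9.84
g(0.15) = 2.47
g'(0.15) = 3.30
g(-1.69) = -0.21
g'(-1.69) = -0.38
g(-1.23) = -0.18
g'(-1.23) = 0.54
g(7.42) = 79.32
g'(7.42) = 17.84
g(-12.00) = 110.00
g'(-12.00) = -21.00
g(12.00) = 182.00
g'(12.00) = 27.00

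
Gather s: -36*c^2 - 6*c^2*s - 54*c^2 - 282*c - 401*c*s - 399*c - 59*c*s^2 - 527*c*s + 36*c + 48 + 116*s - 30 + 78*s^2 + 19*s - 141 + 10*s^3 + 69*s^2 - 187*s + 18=-90*c^2 - 645*c + 10*s^3 + s^2*(147 - 59*c) + s*(-6*c^2 - 928*c - 52) - 105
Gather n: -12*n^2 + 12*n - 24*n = -12*n^2 - 12*n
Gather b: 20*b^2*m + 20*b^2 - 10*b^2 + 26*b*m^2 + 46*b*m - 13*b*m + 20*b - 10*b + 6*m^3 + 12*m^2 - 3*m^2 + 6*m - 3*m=b^2*(20*m + 10) + b*(26*m^2 + 33*m + 10) + 6*m^3 + 9*m^2 + 3*m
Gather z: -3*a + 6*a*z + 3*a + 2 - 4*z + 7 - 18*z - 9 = z*(6*a - 22)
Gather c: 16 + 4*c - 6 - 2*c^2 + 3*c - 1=-2*c^2 + 7*c + 9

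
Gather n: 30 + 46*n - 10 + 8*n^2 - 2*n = 8*n^2 + 44*n + 20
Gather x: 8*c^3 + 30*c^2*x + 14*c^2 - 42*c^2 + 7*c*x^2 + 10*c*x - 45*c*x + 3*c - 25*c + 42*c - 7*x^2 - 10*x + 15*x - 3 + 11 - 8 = 8*c^3 - 28*c^2 + 20*c + x^2*(7*c - 7) + x*(30*c^2 - 35*c + 5)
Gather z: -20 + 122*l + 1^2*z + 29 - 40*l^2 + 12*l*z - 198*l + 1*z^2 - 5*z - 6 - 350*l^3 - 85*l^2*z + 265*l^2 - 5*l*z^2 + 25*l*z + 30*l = -350*l^3 + 225*l^2 - 46*l + z^2*(1 - 5*l) + z*(-85*l^2 + 37*l - 4) + 3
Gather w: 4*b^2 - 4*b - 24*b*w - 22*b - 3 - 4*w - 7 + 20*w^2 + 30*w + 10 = 4*b^2 - 26*b + 20*w^2 + w*(26 - 24*b)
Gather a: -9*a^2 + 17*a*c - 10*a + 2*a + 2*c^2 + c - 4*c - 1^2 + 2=-9*a^2 + a*(17*c - 8) + 2*c^2 - 3*c + 1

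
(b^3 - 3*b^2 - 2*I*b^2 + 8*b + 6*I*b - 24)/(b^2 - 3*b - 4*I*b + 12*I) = b + 2*I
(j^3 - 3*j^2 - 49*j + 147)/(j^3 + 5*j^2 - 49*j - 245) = (j - 3)/(j + 5)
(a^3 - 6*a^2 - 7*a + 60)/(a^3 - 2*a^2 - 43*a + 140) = (a + 3)/(a + 7)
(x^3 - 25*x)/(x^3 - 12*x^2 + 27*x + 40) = x*(x + 5)/(x^2 - 7*x - 8)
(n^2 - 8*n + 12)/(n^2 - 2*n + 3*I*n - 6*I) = (n - 6)/(n + 3*I)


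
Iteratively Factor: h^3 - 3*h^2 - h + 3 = (h - 1)*(h^2 - 2*h - 3) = (h - 3)*(h - 1)*(h + 1)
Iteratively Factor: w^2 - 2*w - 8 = (w + 2)*(w - 4)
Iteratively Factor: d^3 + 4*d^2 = (d)*(d^2 + 4*d) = d^2*(d + 4)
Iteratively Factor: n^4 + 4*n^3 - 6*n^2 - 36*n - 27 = (n + 3)*(n^3 + n^2 - 9*n - 9) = (n + 1)*(n + 3)*(n^2 - 9) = (n + 1)*(n + 3)^2*(n - 3)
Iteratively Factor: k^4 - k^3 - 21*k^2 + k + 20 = (k - 1)*(k^3 - 21*k - 20) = (k - 5)*(k - 1)*(k^2 + 5*k + 4) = (k - 5)*(k - 1)*(k + 1)*(k + 4)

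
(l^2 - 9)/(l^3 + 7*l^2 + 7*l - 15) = (l - 3)/(l^2 + 4*l - 5)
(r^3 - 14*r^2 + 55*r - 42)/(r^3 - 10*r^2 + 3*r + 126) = (r - 1)/(r + 3)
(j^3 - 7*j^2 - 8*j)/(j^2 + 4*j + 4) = j*(j^2 - 7*j - 8)/(j^2 + 4*j + 4)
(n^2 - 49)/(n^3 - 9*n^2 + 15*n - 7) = (n + 7)/(n^2 - 2*n + 1)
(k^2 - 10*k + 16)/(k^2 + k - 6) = (k - 8)/(k + 3)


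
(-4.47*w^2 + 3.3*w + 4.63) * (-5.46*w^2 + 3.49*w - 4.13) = 24.4062*w^4 - 33.6183*w^3 + 4.6983*w^2 + 2.5297*w - 19.1219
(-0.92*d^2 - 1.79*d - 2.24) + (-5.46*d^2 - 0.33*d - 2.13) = -6.38*d^2 - 2.12*d - 4.37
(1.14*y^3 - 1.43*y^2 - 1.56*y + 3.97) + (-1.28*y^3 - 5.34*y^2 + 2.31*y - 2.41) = -0.14*y^3 - 6.77*y^2 + 0.75*y + 1.56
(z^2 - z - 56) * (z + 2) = z^3 + z^2 - 58*z - 112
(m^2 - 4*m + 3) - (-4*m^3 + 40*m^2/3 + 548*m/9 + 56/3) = 4*m^3 - 37*m^2/3 - 584*m/9 - 47/3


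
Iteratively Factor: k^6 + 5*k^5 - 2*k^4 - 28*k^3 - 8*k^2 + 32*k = (k + 4)*(k^5 + k^4 - 6*k^3 - 4*k^2 + 8*k) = k*(k + 4)*(k^4 + k^3 - 6*k^2 - 4*k + 8) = k*(k + 2)*(k + 4)*(k^3 - k^2 - 4*k + 4) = k*(k - 1)*(k + 2)*(k + 4)*(k^2 - 4) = k*(k - 2)*(k - 1)*(k + 2)*(k + 4)*(k + 2)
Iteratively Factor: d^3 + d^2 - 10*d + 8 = (d - 2)*(d^2 + 3*d - 4) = (d - 2)*(d - 1)*(d + 4)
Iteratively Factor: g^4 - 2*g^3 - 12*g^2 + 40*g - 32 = (g - 2)*(g^3 - 12*g + 16) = (g - 2)^2*(g^2 + 2*g - 8) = (g - 2)^2*(g + 4)*(g - 2)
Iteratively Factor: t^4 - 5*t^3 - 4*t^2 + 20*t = (t - 5)*(t^3 - 4*t) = t*(t - 5)*(t^2 - 4) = t*(t - 5)*(t + 2)*(t - 2)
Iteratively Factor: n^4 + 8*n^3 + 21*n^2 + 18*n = (n + 2)*(n^3 + 6*n^2 + 9*n) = (n + 2)*(n + 3)*(n^2 + 3*n) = (n + 2)*(n + 3)^2*(n)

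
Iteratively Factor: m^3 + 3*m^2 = (m)*(m^2 + 3*m) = m^2*(m + 3)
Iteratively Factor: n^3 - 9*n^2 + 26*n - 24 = (n - 3)*(n^2 - 6*n + 8) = (n - 4)*(n - 3)*(n - 2)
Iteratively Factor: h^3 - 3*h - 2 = (h - 2)*(h^2 + 2*h + 1) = (h - 2)*(h + 1)*(h + 1)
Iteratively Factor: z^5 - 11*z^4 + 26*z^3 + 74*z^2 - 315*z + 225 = (z - 5)*(z^4 - 6*z^3 - 4*z^2 + 54*z - 45) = (z - 5)*(z + 3)*(z^3 - 9*z^2 + 23*z - 15) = (z - 5)*(z - 1)*(z + 3)*(z^2 - 8*z + 15) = (z - 5)^2*(z - 1)*(z + 3)*(z - 3)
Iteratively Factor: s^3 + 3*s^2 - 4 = (s - 1)*(s^2 + 4*s + 4) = (s - 1)*(s + 2)*(s + 2)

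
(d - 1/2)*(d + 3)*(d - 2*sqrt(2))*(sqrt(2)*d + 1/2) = sqrt(2)*d^4 - 7*d^3/2 + 5*sqrt(2)*d^3/2 - 35*d^2/4 - 5*sqrt(2)*d^2/2 - 5*sqrt(2)*d/2 + 21*d/4 + 3*sqrt(2)/2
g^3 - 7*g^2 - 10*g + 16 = (g - 8)*(g - 1)*(g + 2)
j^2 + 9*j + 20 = (j + 4)*(j + 5)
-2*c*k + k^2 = k*(-2*c + k)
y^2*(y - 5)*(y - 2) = y^4 - 7*y^3 + 10*y^2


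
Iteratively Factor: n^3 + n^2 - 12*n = (n + 4)*(n^2 - 3*n) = (n - 3)*(n + 4)*(n)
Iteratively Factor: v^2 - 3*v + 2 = (v - 2)*(v - 1)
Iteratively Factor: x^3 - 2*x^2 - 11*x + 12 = (x - 1)*(x^2 - x - 12) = (x - 1)*(x + 3)*(x - 4)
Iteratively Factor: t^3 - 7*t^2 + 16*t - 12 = (t - 2)*(t^2 - 5*t + 6) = (t - 3)*(t - 2)*(t - 2)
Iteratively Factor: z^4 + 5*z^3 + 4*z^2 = (z + 4)*(z^3 + z^2) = (z + 1)*(z + 4)*(z^2) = z*(z + 1)*(z + 4)*(z)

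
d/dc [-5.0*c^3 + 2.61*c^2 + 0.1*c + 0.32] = -15.0*c^2 + 5.22*c + 0.1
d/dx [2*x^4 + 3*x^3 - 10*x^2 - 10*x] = 8*x^3 + 9*x^2 - 20*x - 10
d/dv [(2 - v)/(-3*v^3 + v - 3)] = (3*v^3 - v - (v - 2)*(9*v^2 - 1) + 3)/(3*v^3 - v + 3)^2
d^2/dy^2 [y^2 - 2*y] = 2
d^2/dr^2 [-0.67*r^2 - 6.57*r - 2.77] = -1.34000000000000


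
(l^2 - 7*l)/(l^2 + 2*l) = (l - 7)/(l + 2)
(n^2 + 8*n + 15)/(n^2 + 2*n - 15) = (n + 3)/(n - 3)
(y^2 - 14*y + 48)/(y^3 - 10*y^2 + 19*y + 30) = (y - 8)/(y^2 - 4*y - 5)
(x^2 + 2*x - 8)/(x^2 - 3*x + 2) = (x + 4)/(x - 1)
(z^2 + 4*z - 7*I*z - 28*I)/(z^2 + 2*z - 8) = (z - 7*I)/(z - 2)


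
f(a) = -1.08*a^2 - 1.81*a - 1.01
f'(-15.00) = 30.59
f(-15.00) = -216.86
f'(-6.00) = 11.15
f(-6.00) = -29.03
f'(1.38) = -4.79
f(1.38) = -5.56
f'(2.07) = -6.28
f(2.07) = -9.38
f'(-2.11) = 2.75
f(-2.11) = -2.00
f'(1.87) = -5.85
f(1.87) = -8.17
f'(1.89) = -5.89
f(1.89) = -8.29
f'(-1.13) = 0.63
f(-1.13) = -0.34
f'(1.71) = -5.50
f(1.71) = -7.26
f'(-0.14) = -1.51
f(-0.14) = -0.78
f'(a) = -2.16*a - 1.81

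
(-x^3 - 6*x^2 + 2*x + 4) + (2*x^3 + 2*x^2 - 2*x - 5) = x^3 - 4*x^2 - 1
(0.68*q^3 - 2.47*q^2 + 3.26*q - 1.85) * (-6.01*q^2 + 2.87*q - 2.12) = -4.0868*q^5 + 16.7963*q^4 - 28.1231*q^3 + 25.7111*q^2 - 12.2207*q + 3.922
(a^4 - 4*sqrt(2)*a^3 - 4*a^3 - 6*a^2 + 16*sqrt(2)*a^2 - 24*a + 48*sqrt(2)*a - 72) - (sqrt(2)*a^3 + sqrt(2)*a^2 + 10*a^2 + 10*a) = a^4 - 5*sqrt(2)*a^3 - 4*a^3 - 16*a^2 + 15*sqrt(2)*a^2 - 34*a + 48*sqrt(2)*a - 72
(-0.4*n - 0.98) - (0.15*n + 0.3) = -0.55*n - 1.28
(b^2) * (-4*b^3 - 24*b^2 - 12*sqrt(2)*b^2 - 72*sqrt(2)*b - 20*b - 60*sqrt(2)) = -4*b^5 - 24*b^4 - 12*sqrt(2)*b^4 - 72*sqrt(2)*b^3 - 20*b^3 - 60*sqrt(2)*b^2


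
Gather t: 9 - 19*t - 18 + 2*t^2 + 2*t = 2*t^2 - 17*t - 9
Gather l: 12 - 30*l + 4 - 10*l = 16 - 40*l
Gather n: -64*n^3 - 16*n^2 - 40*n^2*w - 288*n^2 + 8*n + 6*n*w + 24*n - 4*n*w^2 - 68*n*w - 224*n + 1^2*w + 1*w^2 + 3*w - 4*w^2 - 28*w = -64*n^3 + n^2*(-40*w - 304) + n*(-4*w^2 - 62*w - 192) - 3*w^2 - 24*w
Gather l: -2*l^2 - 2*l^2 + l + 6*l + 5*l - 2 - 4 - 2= -4*l^2 + 12*l - 8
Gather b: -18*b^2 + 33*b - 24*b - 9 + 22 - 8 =-18*b^2 + 9*b + 5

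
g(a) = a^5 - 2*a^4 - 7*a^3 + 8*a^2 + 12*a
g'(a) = 5*a^4 - 8*a^3 - 21*a^2 + 16*a + 12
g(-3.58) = -535.82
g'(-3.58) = 873.94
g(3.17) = 13.59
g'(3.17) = 101.75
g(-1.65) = 6.37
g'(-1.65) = 1.42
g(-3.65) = -599.64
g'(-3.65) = 950.29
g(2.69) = -9.96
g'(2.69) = 9.17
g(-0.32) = -2.82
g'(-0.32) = 5.04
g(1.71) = 6.43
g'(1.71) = -19.30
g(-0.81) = -1.96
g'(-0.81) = -8.33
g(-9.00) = -66528.00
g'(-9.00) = 36804.00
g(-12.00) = -277200.00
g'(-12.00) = 114300.00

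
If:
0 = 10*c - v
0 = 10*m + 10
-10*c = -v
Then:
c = v/10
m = -1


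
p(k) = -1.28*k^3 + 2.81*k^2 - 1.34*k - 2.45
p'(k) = -3.84*k^2 + 5.62*k - 1.34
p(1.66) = -2.79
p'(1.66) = -2.59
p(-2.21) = 28.05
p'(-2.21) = -32.52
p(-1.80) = 16.53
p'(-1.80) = -23.90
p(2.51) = -8.35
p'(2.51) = -11.43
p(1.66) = -2.79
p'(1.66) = -2.59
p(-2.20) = 27.73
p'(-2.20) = -32.29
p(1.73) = -2.99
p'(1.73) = -3.11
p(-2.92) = 57.29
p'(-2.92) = -50.49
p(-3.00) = 61.42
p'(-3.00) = -52.76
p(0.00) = -2.45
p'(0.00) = -1.34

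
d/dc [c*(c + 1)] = 2*c + 1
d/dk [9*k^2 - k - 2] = 18*k - 1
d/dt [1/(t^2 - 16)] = -2*t/(t^2 - 16)^2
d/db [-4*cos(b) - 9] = 4*sin(b)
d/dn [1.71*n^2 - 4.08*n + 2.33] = 3.42*n - 4.08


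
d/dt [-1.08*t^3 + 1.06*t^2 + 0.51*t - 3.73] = -3.24*t^2 + 2.12*t + 0.51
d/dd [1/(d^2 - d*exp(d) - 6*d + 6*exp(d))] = (d*exp(d) - 2*d - 5*exp(d) + 6)/(d^2 - d*exp(d) - 6*d + 6*exp(d))^2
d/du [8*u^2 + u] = 16*u + 1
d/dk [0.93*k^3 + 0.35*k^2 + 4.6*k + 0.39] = 2.79*k^2 + 0.7*k + 4.6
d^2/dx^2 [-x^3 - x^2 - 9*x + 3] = -6*x - 2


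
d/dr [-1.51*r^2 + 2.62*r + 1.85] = 2.62 - 3.02*r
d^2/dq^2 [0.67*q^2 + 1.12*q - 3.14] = 1.34000000000000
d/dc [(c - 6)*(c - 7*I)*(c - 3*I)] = 3*c^2 + c*(-12 - 20*I) - 21 + 60*I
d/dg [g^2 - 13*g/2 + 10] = 2*g - 13/2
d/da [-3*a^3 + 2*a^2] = a*(4 - 9*a)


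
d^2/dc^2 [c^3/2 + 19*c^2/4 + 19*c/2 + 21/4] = 3*c + 19/2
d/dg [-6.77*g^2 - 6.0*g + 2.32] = -13.54*g - 6.0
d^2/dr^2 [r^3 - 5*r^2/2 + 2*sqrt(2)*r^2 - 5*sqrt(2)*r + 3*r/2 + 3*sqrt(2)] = 6*r - 5 + 4*sqrt(2)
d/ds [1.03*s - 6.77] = 1.03000000000000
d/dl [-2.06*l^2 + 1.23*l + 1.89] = 1.23 - 4.12*l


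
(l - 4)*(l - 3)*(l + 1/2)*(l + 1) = l^4 - 11*l^3/2 + 2*l^2 + 29*l/2 + 6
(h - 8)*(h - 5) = h^2 - 13*h + 40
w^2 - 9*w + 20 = (w - 5)*(w - 4)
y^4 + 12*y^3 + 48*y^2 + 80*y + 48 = (y + 2)^3*(y + 6)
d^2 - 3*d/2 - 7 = (d - 7/2)*(d + 2)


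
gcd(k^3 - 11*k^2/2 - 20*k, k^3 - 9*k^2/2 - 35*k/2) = k^2 + 5*k/2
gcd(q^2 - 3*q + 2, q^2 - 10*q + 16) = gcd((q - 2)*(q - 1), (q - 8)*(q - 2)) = q - 2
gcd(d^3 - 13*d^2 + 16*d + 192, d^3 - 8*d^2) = d - 8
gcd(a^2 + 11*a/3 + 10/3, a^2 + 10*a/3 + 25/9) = a + 5/3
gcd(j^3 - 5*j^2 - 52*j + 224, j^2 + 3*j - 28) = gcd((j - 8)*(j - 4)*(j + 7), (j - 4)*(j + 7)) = j^2 + 3*j - 28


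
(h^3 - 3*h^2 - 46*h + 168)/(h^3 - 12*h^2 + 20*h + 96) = (h^2 + 3*h - 28)/(h^2 - 6*h - 16)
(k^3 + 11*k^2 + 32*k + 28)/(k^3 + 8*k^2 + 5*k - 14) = (k + 2)/(k - 1)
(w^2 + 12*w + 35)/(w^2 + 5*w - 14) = (w + 5)/(w - 2)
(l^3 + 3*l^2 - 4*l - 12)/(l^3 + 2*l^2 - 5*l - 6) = (l + 2)/(l + 1)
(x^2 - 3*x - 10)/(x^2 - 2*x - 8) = (x - 5)/(x - 4)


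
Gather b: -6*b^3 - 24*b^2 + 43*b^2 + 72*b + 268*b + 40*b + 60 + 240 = -6*b^3 + 19*b^2 + 380*b + 300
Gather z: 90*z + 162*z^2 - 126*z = 162*z^2 - 36*z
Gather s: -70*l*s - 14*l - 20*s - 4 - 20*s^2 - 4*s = -14*l - 20*s^2 + s*(-70*l - 24) - 4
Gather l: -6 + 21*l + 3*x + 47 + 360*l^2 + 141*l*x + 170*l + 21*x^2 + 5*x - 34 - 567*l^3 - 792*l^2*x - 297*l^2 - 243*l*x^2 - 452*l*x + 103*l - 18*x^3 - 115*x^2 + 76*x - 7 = -567*l^3 + l^2*(63 - 792*x) + l*(-243*x^2 - 311*x + 294) - 18*x^3 - 94*x^2 + 84*x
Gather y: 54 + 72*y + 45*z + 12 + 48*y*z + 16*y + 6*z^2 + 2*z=y*(48*z + 88) + 6*z^2 + 47*z + 66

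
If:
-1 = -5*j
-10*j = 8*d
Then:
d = -1/4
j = 1/5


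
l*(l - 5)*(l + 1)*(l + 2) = l^4 - 2*l^3 - 13*l^2 - 10*l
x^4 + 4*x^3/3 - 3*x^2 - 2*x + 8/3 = (x - 1)^2*(x + 4/3)*(x + 2)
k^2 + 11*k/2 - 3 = (k - 1/2)*(k + 6)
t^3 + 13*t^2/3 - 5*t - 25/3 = (t - 5/3)*(t + 1)*(t + 5)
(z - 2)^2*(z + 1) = z^3 - 3*z^2 + 4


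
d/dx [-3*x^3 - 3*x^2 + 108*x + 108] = -9*x^2 - 6*x + 108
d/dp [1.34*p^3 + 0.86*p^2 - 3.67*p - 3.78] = 4.02*p^2 + 1.72*p - 3.67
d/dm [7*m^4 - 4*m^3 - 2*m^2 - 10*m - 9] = 28*m^3 - 12*m^2 - 4*m - 10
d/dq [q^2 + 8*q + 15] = 2*q + 8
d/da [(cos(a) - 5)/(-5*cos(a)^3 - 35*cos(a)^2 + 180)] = (137*cos(a)/2 + 4*cos(2*a) - cos(3*a)/2 - 32)*sin(a)/(5*(cos(a)^3 + 7*cos(a)^2 - 36)^2)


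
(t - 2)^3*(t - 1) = t^4 - 7*t^3 + 18*t^2 - 20*t + 8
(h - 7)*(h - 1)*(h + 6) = h^3 - 2*h^2 - 41*h + 42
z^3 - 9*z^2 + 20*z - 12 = (z - 6)*(z - 2)*(z - 1)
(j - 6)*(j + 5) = j^2 - j - 30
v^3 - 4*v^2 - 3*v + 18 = (v - 3)^2*(v + 2)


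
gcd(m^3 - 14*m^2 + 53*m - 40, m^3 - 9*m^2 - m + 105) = m - 5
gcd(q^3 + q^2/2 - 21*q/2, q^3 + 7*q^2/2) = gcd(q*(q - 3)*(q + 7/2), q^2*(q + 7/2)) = q^2 + 7*q/2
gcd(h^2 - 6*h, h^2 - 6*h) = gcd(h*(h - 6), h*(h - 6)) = h^2 - 6*h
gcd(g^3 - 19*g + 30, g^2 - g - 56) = 1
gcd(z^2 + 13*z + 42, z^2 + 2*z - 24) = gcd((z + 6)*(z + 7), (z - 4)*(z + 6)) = z + 6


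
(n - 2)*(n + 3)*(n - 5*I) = n^3 + n^2 - 5*I*n^2 - 6*n - 5*I*n + 30*I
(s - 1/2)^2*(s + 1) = s^3 - 3*s/4 + 1/4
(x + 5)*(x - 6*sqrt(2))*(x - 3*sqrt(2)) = x^3 - 9*sqrt(2)*x^2 + 5*x^2 - 45*sqrt(2)*x + 36*x + 180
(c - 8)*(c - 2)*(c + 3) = c^3 - 7*c^2 - 14*c + 48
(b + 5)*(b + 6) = b^2 + 11*b + 30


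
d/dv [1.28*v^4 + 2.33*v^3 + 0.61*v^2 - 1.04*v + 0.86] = 5.12*v^3 + 6.99*v^2 + 1.22*v - 1.04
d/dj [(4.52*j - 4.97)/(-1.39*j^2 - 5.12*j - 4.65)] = (6.2828*j^2 - 13.8166*j - 46.4644)/(1.9321*j^4 + 14.2336*j^3 + 39.1414*j^2 + 47.616*j + 21.6225)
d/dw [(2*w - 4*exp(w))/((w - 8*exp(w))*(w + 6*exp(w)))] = 2*(-w^2 + 96*w*exp(2*w) + 4*w*exp(w) - 96*exp(3*w) - 52*exp(2*w))/(w^4 - 4*w^3*exp(w) - 92*w^2*exp(2*w) + 192*w*exp(3*w) + 2304*exp(4*w))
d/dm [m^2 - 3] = 2*m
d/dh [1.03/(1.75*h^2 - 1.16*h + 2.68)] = (1.1948 - 3.605*h)/(1.75*h^2 - 1.16*h + 2.68)^2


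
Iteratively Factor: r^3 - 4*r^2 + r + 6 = (r - 2)*(r^2 - 2*r - 3) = (r - 2)*(r + 1)*(r - 3)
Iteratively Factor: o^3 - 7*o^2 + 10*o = (o - 5)*(o^2 - 2*o) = o*(o - 5)*(o - 2)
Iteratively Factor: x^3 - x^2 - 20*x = (x - 5)*(x^2 + 4*x) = x*(x - 5)*(x + 4)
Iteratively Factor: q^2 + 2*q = (q)*(q + 2)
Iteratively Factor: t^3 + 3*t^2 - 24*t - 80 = (t - 5)*(t^2 + 8*t + 16) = (t - 5)*(t + 4)*(t + 4)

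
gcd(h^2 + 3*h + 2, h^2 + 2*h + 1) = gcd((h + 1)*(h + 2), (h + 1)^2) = h + 1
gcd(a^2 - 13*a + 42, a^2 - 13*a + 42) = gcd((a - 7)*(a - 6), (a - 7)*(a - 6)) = a^2 - 13*a + 42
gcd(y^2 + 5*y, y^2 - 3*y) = y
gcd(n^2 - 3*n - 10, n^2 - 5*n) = n - 5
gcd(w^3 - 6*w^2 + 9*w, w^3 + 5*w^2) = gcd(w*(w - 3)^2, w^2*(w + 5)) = w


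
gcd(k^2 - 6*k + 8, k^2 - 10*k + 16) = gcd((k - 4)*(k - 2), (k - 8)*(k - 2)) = k - 2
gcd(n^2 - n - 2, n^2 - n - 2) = n^2 - n - 2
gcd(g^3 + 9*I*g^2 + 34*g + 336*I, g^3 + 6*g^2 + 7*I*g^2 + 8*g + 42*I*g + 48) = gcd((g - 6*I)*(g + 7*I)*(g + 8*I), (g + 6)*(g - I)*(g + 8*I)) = g + 8*I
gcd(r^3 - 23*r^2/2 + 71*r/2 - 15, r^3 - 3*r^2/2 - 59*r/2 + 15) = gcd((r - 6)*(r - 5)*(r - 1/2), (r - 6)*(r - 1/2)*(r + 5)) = r^2 - 13*r/2 + 3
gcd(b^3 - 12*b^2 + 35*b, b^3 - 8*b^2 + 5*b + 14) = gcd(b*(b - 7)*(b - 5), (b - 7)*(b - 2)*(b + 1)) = b - 7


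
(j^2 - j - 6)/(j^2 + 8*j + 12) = (j - 3)/(j + 6)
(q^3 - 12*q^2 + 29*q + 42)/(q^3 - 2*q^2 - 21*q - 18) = (q - 7)/(q + 3)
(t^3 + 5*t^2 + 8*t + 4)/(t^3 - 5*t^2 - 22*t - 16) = (t + 2)/(t - 8)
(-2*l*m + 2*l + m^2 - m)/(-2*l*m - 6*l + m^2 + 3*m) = (m - 1)/(m + 3)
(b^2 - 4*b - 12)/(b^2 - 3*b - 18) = (b + 2)/(b + 3)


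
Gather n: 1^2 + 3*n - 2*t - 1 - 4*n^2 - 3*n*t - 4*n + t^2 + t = -4*n^2 + n*(-3*t - 1) + t^2 - t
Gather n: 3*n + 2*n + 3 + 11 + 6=5*n + 20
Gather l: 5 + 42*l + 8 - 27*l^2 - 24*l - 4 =-27*l^2 + 18*l + 9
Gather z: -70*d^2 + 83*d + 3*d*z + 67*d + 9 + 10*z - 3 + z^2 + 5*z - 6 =-70*d^2 + 150*d + z^2 + z*(3*d + 15)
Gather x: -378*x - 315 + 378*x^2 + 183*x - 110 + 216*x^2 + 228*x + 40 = 594*x^2 + 33*x - 385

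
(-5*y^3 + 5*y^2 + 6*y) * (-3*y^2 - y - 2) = 15*y^5 - 10*y^4 - 13*y^3 - 16*y^2 - 12*y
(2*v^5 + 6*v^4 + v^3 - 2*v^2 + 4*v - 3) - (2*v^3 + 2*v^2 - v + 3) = 2*v^5 + 6*v^4 - v^3 - 4*v^2 + 5*v - 6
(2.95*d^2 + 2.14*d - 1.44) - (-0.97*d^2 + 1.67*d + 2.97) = 3.92*d^2 + 0.47*d - 4.41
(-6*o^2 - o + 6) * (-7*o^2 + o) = 42*o^4 + o^3 - 43*o^2 + 6*o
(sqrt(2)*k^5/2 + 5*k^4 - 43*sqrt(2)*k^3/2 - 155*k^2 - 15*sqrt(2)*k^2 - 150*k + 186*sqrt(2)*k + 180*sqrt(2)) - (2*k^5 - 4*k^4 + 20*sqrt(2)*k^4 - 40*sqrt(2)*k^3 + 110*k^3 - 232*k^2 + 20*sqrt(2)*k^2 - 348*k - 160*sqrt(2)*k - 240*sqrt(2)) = -2*k^5 + sqrt(2)*k^5/2 - 20*sqrt(2)*k^4 + 9*k^4 - 110*k^3 + 37*sqrt(2)*k^3/2 - 35*sqrt(2)*k^2 + 77*k^2 + 198*k + 346*sqrt(2)*k + 420*sqrt(2)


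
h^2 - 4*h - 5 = (h - 5)*(h + 1)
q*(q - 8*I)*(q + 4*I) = q^3 - 4*I*q^2 + 32*q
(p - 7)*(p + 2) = p^2 - 5*p - 14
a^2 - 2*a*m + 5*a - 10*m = (a + 5)*(a - 2*m)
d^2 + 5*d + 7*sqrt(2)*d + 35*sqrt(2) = (d + 5)*(d + 7*sqrt(2))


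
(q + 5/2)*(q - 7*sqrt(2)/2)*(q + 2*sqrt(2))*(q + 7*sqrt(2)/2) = q^4 + 5*q^3/2 + 2*sqrt(2)*q^3 - 49*q^2/2 + 5*sqrt(2)*q^2 - 49*sqrt(2)*q - 245*q/4 - 245*sqrt(2)/2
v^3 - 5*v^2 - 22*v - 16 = (v - 8)*(v + 1)*(v + 2)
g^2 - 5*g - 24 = (g - 8)*(g + 3)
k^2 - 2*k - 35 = (k - 7)*(k + 5)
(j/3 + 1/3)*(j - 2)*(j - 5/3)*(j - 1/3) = j^4/3 - j^3 + 5*j^2/27 + 31*j/27 - 10/27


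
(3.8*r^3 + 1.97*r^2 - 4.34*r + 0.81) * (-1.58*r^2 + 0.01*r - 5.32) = -6.004*r^5 - 3.0746*r^4 - 13.3391*r^3 - 11.8036*r^2 + 23.0969*r - 4.3092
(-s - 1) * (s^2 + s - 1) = -s^3 - 2*s^2 + 1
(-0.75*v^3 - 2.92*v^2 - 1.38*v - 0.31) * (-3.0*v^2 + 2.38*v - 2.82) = 2.25*v^5 + 6.975*v^4 - 0.6946*v^3 + 5.88*v^2 + 3.1538*v + 0.8742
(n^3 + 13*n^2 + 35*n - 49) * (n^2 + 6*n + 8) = n^5 + 19*n^4 + 121*n^3 + 265*n^2 - 14*n - 392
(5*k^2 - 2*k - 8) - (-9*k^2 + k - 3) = 14*k^2 - 3*k - 5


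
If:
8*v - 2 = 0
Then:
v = 1/4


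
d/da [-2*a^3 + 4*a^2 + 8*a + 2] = -6*a^2 + 8*a + 8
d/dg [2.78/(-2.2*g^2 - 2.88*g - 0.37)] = (12.232*g + 8.0064)/(2.2*g^2 + 2.88*g + 0.37)^2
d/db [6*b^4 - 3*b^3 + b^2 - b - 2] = 24*b^3 - 9*b^2 + 2*b - 1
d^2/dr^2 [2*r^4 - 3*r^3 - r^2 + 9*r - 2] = 24*r^2 - 18*r - 2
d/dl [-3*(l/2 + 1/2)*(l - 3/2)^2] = -9*l^2/2 + 6*l + 9/8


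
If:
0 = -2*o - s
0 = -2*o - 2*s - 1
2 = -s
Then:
No Solution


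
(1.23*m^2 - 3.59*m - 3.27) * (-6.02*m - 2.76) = -7.4046*m^3 + 18.217*m^2 + 29.5938*m + 9.0252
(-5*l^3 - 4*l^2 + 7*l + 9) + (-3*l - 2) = -5*l^3 - 4*l^2 + 4*l + 7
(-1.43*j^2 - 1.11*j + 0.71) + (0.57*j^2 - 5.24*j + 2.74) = -0.86*j^2 - 6.35*j + 3.45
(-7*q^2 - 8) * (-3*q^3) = 21*q^5 + 24*q^3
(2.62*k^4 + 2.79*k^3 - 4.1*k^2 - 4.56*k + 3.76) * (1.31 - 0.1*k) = -0.262*k^5 + 3.1532*k^4 + 4.0649*k^3 - 4.915*k^2 - 6.3496*k + 4.9256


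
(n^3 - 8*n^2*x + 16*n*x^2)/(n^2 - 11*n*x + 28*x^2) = n*(-n + 4*x)/(-n + 7*x)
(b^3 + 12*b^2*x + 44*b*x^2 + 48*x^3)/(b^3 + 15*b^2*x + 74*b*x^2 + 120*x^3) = (b + 2*x)/(b + 5*x)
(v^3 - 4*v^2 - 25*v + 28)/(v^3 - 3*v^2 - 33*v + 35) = (v + 4)/(v + 5)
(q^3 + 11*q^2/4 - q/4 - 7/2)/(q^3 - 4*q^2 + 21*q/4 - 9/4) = (4*q^2 + 15*q + 14)/(4*q^2 - 12*q + 9)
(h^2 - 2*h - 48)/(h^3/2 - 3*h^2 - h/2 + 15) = 2*(h^2 - 2*h - 48)/(h^3 - 6*h^2 - h + 30)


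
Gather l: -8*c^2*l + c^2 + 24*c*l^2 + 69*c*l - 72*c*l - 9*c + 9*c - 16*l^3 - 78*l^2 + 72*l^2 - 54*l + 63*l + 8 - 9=c^2 - 16*l^3 + l^2*(24*c - 6) + l*(-8*c^2 - 3*c + 9) - 1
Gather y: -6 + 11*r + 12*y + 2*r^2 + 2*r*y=2*r^2 + 11*r + y*(2*r + 12) - 6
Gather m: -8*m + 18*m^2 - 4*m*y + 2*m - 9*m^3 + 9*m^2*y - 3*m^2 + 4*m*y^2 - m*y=-9*m^3 + m^2*(9*y + 15) + m*(4*y^2 - 5*y - 6)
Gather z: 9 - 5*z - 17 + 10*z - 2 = 5*z - 10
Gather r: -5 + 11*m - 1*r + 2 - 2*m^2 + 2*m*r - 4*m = -2*m^2 + 7*m + r*(2*m - 1) - 3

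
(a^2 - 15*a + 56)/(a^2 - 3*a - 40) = (a - 7)/(a + 5)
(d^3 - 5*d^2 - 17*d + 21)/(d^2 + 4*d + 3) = (d^2 - 8*d + 7)/(d + 1)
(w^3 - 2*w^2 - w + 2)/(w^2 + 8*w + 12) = (w^3 - 2*w^2 - w + 2)/(w^2 + 8*w + 12)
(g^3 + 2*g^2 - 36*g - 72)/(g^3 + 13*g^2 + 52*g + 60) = (g - 6)/(g + 5)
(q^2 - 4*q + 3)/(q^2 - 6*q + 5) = (q - 3)/(q - 5)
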